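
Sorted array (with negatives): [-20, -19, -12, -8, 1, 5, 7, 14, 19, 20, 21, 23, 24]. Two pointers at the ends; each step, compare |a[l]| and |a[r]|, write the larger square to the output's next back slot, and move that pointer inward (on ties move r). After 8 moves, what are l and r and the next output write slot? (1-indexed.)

l=3, r=7, next write slot=5

[1,13] |-20|<=|24| out[13]=576 → r--
[1,12] |-20|<=|23| out[12]=529 → r--
[1,11] |-20|<=|21| out[11]=441 → r--
[1,10] |-20|<=|20| out[10]=400 → r--
[1,9] |-20|>|19| out[9]=400 → l++
[2,9] |-19|<=|19| out[8]=361 → r--
[2,8] |-19|>|14| out[7]=361 → l++
[3,8] |-12|<=|14| out[6]=196 → r--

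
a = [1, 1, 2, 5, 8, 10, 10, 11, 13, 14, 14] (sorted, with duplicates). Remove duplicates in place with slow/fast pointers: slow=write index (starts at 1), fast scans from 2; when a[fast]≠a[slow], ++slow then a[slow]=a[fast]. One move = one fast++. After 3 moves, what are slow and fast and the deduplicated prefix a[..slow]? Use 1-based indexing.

slow=3, fast=5, prefix=[1, 2, 5]

slow=1 fast=2: a[fast]=1=a[slow] dup, fast++
slow=1 fast=3: a[fast]=2≠a[slow]=1 write a[2]=2, slow++,fast++
slow=2 fast=4: a[fast]=5≠a[slow]=2 write a[3]=5, slow++,fast++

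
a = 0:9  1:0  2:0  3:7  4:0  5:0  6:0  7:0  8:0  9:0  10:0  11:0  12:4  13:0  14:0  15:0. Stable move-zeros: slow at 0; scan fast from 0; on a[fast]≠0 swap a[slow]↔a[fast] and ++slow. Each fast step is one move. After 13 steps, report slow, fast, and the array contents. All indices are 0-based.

slow=0 fast=0: a[fast]=9≠0 swap→a[0]=9, slow++,fast++
slow=1 fast=1: a[fast]=0, fast++
slow=1 fast=2: a[fast]=0, fast++
slow=1 fast=3: a[fast]=7≠0 swap→a[1]=7, slow++,fast++
slow=2 fast=4: a[fast]=0, fast++
slow=2 fast=5: a[fast]=0, fast++
slow=2 fast=6: a[fast]=0, fast++
slow=2 fast=7: a[fast]=0, fast++
slow=2 fast=8: a[fast]=0, fast++
slow=2 fast=9: a[fast]=0, fast++
slow=2 fast=10: a[fast]=0, fast++
slow=2 fast=11: a[fast]=0, fast++
slow=2 fast=12: a[fast]=4≠0 swap→a[2]=4, slow++,fast++

slow=3, fast=13, a=[9, 7, 4, 0, 0, 0, 0, 0, 0, 0, 0, 0, 0, 0, 0, 0]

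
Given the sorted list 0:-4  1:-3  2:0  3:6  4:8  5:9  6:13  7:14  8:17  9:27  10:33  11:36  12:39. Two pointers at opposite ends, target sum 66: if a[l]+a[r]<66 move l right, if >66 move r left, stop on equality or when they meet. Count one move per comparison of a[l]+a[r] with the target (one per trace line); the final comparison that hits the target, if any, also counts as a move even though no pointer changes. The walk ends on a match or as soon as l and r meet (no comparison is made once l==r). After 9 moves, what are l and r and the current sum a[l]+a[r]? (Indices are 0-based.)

[0,12] -4+39=35 <66 → l++
[1,12] -3+39=36 <66 → l++
[2,12] 0+39=39 <66 → l++
[3,12] 6+39=45 <66 → l++
[4,12] 8+39=47 <66 → l++
[5,12] 9+39=48 <66 → l++
[6,12] 13+39=52 <66 → l++
[7,12] 14+39=53 <66 → l++
[8,12] 17+39=56 <66 → l++

l=9, r=12, sum=66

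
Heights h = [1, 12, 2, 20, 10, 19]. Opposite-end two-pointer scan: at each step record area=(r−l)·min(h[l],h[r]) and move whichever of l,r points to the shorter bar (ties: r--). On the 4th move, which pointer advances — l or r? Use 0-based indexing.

r

l=0 r=5: min(1,19)*5=5 best=5 *, l++
l=1 r=5: min(12,19)*4=48 best=48 *, l++
l=2 r=5: min(2,19)*3=6 best=48, l++
l=3 r=5: min(20,19)*2=38 best=48, r--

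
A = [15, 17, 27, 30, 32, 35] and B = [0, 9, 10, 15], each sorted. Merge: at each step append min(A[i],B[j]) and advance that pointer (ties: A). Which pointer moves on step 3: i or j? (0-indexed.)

j

i=0 j=0: A[i]=15>B[j]=0 take 0, j++
i=0 j=1: A[i]=15>B[j]=9 take 9, j++
i=0 j=2: A[i]=15>B[j]=10 take 10, j++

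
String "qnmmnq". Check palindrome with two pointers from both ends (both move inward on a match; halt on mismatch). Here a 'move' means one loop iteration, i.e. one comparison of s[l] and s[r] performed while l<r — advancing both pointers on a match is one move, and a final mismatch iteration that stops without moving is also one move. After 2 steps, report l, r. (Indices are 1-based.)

l=3, r=4

[1,6] 'q'=='q' → l++,r--
[2,5] 'n'=='n' → l++,r--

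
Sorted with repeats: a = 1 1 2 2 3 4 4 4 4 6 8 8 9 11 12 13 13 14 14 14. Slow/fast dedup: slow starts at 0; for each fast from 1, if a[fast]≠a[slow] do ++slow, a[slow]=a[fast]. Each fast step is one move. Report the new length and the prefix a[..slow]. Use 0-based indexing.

length 11; prefix = [1, 2, 3, 4, 6, 8, 9, 11, 12, 13, 14]

(s=0,f=1) a[fast]=1=a[slow] dup → fast++
(s=0,f=2) a[fast]=2≠a[slow]=1 write a[1]=2 → slow++,fast++
(s=1,f=3) a[fast]=2=a[slow] dup → fast++
(s=1,f=4) a[fast]=3≠a[slow]=2 write a[2]=3 → slow++,fast++
(s=2,f=5) a[fast]=4≠a[slow]=3 write a[3]=4 → slow++,fast++
(s=3,f=6) a[fast]=4=a[slow] dup → fast++
(s=3,f=7) a[fast]=4=a[slow] dup → fast++
(s=3,f=8) a[fast]=4=a[slow] dup → fast++
(s=3,f=9) a[fast]=6≠a[slow]=4 write a[4]=6 → slow++,fast++
(s=4,f=10) a[fast]=8≠a[slow]=6 write a[5]=8 → slow++,fast++
(s=5,f=11) a[fast]=8=a[slow] dup → fast++
(s=5,f=12) a[fast]=9≠a[slow]=8 write a[6]=9 → slow++,fast++
(s=6,f=13) a[fast]=11≠a[slow]=9 write a[7]=11 → slow++,fast++
(s=7,f=14) a[fast]=12≠a[slow]=11 write a[8]=12 → slow++,fast++
(s=8,f=15) a[fast]=13≠a[slow]=12 write a[9]=13 → slow++,fast++
(s=9,f=16) a[fast]=13=a[slow] dup → fast++
(s=9,f=17) a[fast]=14≠a[slow]=13 write a[10]=14 → slow++,fast++
(s=10,f=18) a[fast]=14=a[slow] dup → fast++
(s=10,f=19) a[fast]=14=a[slow] dup → fast++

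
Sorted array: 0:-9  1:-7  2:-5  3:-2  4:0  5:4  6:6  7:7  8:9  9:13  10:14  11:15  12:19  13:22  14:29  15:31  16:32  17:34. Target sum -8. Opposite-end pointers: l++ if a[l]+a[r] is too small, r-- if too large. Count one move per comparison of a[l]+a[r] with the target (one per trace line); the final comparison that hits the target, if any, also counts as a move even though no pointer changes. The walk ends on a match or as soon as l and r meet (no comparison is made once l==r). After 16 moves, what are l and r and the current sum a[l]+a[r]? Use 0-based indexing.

l=2, r=3, sum=-7

l=0 r=17: -9+34=25 >-8, r--
l=0 r=16: -9+32=23 >-8, r--
l=0 r=15: -9+31=22 >-8, r--
l=0 r=14: -9+29=20 >-8, r--
l=0 r=13: -9+22=13 >-8, r--
l=0 r=12: -9+19=10 >-8, r--
l=0 r=11: -9+15=6 >-8, r--
l=0 r=10: -9+14=5 >-8, r--
l=0 r=9: -9+13=4 >-8, r--
l=0 r=8: -9+9=0 >-8, r--
l=0 r=7: -9+7=-2 >-8, r--
l=0 r=6: -9+6=-3 >-8, r--
l=0 r=5: -9+4=-5 >-8, r--
l=0 r=4: -9+0=-9 <-8, l++
l=1 r=4: -7+0=-7 >-8, r--
l=1 r=3: -7+-2=-9 <-8, l++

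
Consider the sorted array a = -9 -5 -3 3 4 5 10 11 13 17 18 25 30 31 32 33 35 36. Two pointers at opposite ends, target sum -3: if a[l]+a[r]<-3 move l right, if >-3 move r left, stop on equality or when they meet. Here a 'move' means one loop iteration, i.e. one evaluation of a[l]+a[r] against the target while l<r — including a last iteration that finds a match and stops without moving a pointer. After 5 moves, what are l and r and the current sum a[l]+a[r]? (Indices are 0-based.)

l=0 r=17: -9+36=27 >-3, r--
l=0 r=16: -9+35=26 >-3, r--
l=0 r=15: -9+33=24 >-3, r--
l=0 r=14: -9+32=23 >-3, r--
l=0 r=13: -9+31=22 >-3, r--

l=0, r=12, sum=21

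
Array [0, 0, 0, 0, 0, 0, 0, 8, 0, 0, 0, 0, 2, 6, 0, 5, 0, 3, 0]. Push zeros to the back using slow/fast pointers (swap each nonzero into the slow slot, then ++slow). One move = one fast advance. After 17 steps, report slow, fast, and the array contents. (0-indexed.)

slow=4, fast=17, a=[8, 2, 6, 5, 0, 0, 0, 0, 0, 0, 0, 0, 0, 0, 0, 0, 0, 3, 0]

slow=0 fast=0: a[fast]=0, fast++
slow=0 fast=1: a[fast]=0, fast++
slow=0 fast=2: a[fast]=0, fast++
slow=0 fast=3: a[fast]=0, fast++
slow=0 fast=4: a[fast]=0, fast++
slow=0 fast=5: a[fast]=0, fast++
slow=0 fast=6: a[fast]=0, fast++
slow=0 fast=7: a[fast]=8≠0 swap→a[0]=8, slow++,fast++
slow=1 fast=8: a[fast]=0, fast++
slow=1 fast=9: a[fast]=0, fast++
slow=1 fast=10: a[fast]=0, fast++
slow=1 fast=11: a[fast]=0, fast++
slow=1 fast=12: a[fast]=2≠0 swap→a[1]=2, slow++,fast++
slow=2 fast=13: a[fast]=6≠0 swap→a[2]=6, slow++,fast++
slow=3 fast=14: a[fast]=0, fast++
slow=3 fast=15: a[fast]=5≠0 swap→a[3]=5, slow++,fast++
slow=4 fast=16: a[fast]=0, fast++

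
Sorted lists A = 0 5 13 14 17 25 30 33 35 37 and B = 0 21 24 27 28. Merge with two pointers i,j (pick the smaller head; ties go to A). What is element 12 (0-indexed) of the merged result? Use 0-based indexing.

merged[12] = 33

i=0 j=0: A[i]=0<=B[j]=0 take 0, i++
i=1 j=0: A[i]=5>B[j]=0 take 0, j++
i=1 j=1: A[i]=5<=B[j]=21 take 5, i++
i=2 j=1: A[i]=13<=B[j]=21 take 13, i++
i=3 j=1: A[i]=14<=B[j]=21 take 14, i++
i=4 j=1: A[i]=17<=B[j]=21 take 17, i++
i=5 j=1: A[i]=25>B[j]=21 take 21, j++
i=5 j=2: A[i]=25>B[j]=24 take 24, j++
i=5 j=3: A[i]=25<=B[j]=27 take 25, i++
i=6 j=3: A[i]=30>B[j]=27 take 27, j++
i=6 j=4: A[i]=30>B[j]=28 take 28, j++
i=6 j=5: B done, take A[i]=30, i++
i=7 j=5: B done, take A[i]=33, i++
i=8 j=5: B done, take A[i]=35, i++
i=9 j=5: B done, take A[i]=37, i++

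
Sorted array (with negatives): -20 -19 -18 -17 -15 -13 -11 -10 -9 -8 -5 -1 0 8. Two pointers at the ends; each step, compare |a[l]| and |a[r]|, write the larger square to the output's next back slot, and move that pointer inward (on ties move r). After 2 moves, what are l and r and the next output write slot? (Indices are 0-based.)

[0,13] |-20|>|8| out[13]=400 → l++
[1,13] |-19|>|8| out[12]=361 → l++

l=2, r=13, next write slot=11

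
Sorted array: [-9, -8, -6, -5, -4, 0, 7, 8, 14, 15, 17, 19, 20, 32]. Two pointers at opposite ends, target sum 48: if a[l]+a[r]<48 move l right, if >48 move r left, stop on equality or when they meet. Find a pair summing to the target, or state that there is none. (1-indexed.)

[1,14] -9+32=23 <48 → l++
[2,14] -8+32=24 <48 → l++
[3,14] -6+32=26 <48 → l++
[4,14] -5+32=27 <48 → l++
[5,14] -4+32=28 <48 → l++
[6,14] 0+32=32 <48 → l++
[7,14] 7+32=39 <48 → l++
[8,14] 8+32=40 <48 → l++
[9,14] 14+32=46 <48 → l++
[10,14] 15+32=47 <48 → l++
[11,14] 17+32=49 >48 → r--
[11,13] 17+20=37 <48 → l++
[12,13] 19+20=39 <48 → l++

no pair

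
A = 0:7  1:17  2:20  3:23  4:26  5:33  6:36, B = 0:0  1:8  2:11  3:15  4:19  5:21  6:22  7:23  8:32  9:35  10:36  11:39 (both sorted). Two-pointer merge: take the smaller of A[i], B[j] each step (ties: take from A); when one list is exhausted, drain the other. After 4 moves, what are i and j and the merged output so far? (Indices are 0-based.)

i=0 j=0: A[i]=7>B[j]=0 take 0, j++
i=0 j=1: A[i]=7<=B[j]=8 take 7, i++
i=1 j=1: A[i]=17>B[j]=8 take 8, j++
i=1 j=2: A[i]=17>B[j]=11 take 11, j++

i=1, j=3, merged so far=[0, 7, 8, 11]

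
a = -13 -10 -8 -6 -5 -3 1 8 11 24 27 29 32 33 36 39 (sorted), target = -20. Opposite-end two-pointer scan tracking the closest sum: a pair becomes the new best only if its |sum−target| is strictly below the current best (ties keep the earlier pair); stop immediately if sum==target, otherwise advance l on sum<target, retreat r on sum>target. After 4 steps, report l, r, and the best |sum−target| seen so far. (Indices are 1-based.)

l=1, r=12, best |Δ|=39

[1,16] -13+39=26 d=46 * → r--
[1,15] -13+36=23 d=43 * → r--
[1,14] -13+33=20 d=40 * → r--
[1,13] -13+32=19 d=39 * → r--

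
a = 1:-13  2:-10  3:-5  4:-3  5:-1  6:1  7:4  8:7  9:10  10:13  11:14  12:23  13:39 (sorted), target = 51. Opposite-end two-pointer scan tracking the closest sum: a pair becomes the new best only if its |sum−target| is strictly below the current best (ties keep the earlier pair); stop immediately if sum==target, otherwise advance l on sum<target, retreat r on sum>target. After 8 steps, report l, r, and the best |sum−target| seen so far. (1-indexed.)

[1,13] -13+39=26 d=25 * → l++
[2,13] -10+39=29 d=22 * → l++
[3,13] -5+39=34 d=17 * → l++
[4,13] -3+39=36 d=15 * → l++
[5,13] -1+39=38 d=13 * → l++
[6,13] 1+39=40 d=11 * → l++
[7,13] 4+39=43 d=8 * → l++
[8,13] 7+39=46 d=5 * → l++

l=9, r=13, best |Δ|=5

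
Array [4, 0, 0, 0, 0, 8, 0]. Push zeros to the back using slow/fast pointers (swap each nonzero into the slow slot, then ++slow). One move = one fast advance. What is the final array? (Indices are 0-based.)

(s=0,f=0) a[fast]=4≠0 swap→a[0]=4 → slow++,fast++
(s=1,f=1) a[fast]=0 → fast++
(s=1,f=2) a[fast]=0 → fast++
(s=1,f=3) a[fast]=0 → fast++
(s=1,f=4) a[fast]=0 → fast++
(s=1,f=5) a[fast]=8≠0 swap→a[1]=8 → slow++,fast++
(s=2,f=6) a[fast]=0 → fast++

[4, 8, 0, 0, 0, 0, 0]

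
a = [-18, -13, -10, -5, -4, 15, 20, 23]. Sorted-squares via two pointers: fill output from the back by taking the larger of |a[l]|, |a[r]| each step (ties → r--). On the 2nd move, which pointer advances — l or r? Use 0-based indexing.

l=0 r=7: |-18|<=|23| out[7]=529, r--
l=0 r=6: |-18|<=|20| out[6]=400, r--

r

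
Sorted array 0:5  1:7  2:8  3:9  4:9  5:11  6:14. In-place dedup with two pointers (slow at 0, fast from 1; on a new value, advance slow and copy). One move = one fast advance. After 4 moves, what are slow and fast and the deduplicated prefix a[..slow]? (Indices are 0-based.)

slow=0 fast=1: a[fast]=7≠a[slow]=5 write a[1]=7, slow++,fast++
slow=1 fast=2: a[fast]=8≠a[slow]=7 write a[2]=8, slow++,fast++
slow=2 fast=3: a[fast]=9≠a[slow]=8 write a[3]=9, slow++,fast++
slow=3 fast=4: a[fast]=9=a[slow] dup, fast++

slow=3, fast=5, prefix=[5, 7, 8, 9]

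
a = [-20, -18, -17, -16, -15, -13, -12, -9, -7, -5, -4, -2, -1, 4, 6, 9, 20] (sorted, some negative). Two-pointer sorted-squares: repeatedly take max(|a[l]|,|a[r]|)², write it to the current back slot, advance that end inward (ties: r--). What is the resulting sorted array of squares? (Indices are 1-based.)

[1, 4, 16, 16, 25, 36, 49, 81, 81, 144, 169, 225, 256, 289, 324, 400, 400]

l=1 r=17: |-20|<=|20| out[17]=400, r--
l=1 r=16: |-20|>|9| out[16]=400, l++
l=2 r=16: |-18|>|9| out[15]=324, l++
l=3 r=16: |-17|>|9| out[14]=289, l++
l=4 r=16: |-16|>|9| out[13]=256, l++
l=5 r=16: |-15|>|9| out[12]=225, l++
l=6 r=16: |-13|>|9| out[11]=169, l++
l=7 r=16: |-12|>|9| out[10]=144, l++
l=8 r=16: |-9|<=|9| out[9]=81, r--
l=8 r=15: |-9|>|6| out[8]=81, l++
l=9 r=15: |-7|>|6| out[7]=49, l++
l=10 r=15: |-5|<=|6| out[6]=36, r--
l=10 r=14: |-5|>|4| out[5]=25, l++
l=11 r=14: |-4|<=|4| out[4]=16, r--
l=11 r=13: |-4|>|-1| out[3]=16, l++
l=12 r=13: |-2|>|-1| out[2]=4, l++
l=13 r=13: |-1|<=|-1| out[1]=1, r--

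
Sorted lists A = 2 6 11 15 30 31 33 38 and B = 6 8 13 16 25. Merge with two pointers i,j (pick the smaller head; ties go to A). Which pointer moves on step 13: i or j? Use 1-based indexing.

i

[i=1,j=1] A[i]=2<=B[j]=6 take 2 → i++
[i=2,j=1] A[i]=6<=B[j]=6 take 6 → i++
[i=3,j=1] A[i]=11>B[j]=6 take 6 → j++
[i=3,j=2] A[i]=11>B[j]=8 take 8 → j++
[i=3,j=3] A[i]=11<=B[j]=13 take 11 → i++
[i=4,j=3] A[i]=15>B[j]=13 take 13 → j++
[i=4,j=4] A[i]=15<=B[j]=16 take 15 → i++
[i=5,j=4] A[i]=30>B[j]=16 take 16 → j++
[i=5,j=5] A[i]=30>B[j]=25 take 25 → j++
[i=5,j=6] B done, take A[i]=30 → i++
[i=6,j=6] B done, take A[i]=31 → i++
[i=7,j=6] B done, take A[i]=33 → i++
[i=8,j=6] B done, take A[i]=38 → i++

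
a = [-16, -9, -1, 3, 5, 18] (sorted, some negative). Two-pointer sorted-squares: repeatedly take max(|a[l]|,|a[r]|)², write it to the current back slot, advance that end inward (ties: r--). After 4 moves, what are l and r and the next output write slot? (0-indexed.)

l=2, r=3, next write slot=1

[0,5] |-16|<=|18| out[5]=324 → r--
[0,4] |-16|>|5| out[4]=256 → l++
[1,4] |-9|>|5| out[3]=81 → l++
[2,4] |-1|<=|5| out[2]=25 → r--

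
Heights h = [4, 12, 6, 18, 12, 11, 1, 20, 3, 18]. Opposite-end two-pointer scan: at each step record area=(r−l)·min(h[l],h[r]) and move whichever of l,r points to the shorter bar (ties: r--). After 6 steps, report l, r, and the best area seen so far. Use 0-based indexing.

l=4, r=7, best area=108

[0,9] min(4,18)*9=36 best=36 * → l++
[1,9] min(12,18)*8=96 best=96 * → l++
[2,9] min(6,18)*7=42 best=96 → l++
[3,9] min(18,18)*6=108 best=108 * → r--
[3,8] min(18,3)*5=15 best=108 → r--
[3,7] min(18,20)*4=72 best=108 → l++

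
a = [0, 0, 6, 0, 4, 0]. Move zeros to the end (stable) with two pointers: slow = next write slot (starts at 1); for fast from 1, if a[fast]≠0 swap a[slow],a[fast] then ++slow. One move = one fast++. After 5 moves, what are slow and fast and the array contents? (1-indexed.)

(s=1,f=1) a[fast]=0 → fast++
(s=1,f=2) a[fast]=0 → fast++
(s=1,f=3) a[fast]=6≠0 swap→a[1]=6 → slow++,fast++
(s=2,f=4) a[fast]=0 → fast++
(s=2,f=5) a[fast]=4≠0 swap→a[2]=4 → slow++,fast++

slow=3, fast=6, a=[6, 4, 0, 0, 0, 0]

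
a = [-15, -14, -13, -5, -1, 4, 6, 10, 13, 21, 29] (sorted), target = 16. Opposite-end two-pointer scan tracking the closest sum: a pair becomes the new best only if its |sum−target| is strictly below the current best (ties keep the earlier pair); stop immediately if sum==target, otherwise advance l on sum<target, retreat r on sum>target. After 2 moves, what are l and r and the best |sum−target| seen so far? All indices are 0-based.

l=2, r=10, best |Δ|=1

[0,10] -15+29=14 d=2 * → l++
[1,10] -14+29=15 d=1 * → l++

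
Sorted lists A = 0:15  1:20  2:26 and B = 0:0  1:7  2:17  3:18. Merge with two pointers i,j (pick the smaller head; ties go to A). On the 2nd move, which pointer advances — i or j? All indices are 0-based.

i=0 j=0: A[i]=15>B[j]=0 take 0, j++
i=0 j=1: A[i]=15>B[j]=7 take 7, j++

j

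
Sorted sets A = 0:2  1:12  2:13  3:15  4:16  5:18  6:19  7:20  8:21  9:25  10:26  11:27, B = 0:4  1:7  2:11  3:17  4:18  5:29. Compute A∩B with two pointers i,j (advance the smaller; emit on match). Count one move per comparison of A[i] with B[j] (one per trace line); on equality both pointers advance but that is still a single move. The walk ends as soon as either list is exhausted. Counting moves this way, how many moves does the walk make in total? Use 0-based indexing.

16 moves

[i=0,j=0] 2<4 → i++
[i=1,j=0] 12>4 → j++
[i=1,j=1] 12>7 → j++
[i=1,j=2] 12>11 → j++
[i=1,j=3] 12<17 → i++
[i=2,j=3] 13<17 → i++
[i=3,j=3] 15<17 → i++
[i=4,j=3] 16<17 → i++
[i=5,j=3] 18>17 → j++
[i=5,j=4] 18==18 emit → i++,j++
[i=6,j=5] 19<29 → i++
[i=7,j=5] 20<29 → i++
[i=8,j=5] 21<29 → i++
[i=9,j=5] 25<29 → i++
[i=10,j=5] 26<29 → i++
[i=11,j=5] 27<29 → i++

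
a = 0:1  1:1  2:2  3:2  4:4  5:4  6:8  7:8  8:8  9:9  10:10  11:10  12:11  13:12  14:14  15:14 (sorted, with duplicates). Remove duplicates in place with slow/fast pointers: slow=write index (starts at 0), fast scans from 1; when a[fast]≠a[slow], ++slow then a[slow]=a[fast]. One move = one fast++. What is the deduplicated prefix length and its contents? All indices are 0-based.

length 9; prefix = [1, 2, 4, 8, 9, 10, 11, 12, 14]

slow=0 fast=1: a[fast]=1=a[slow] dup, fast++
slow=0 fast=2: a[fast]=2≠a[slow]=1 write a[1]=2, slow++,fast++
slow=1 fast=3: a[fast]=2=a[slow] dup, fast++
slow=1 fast=4: a[fast]=4≠a[slow]=2 write a[2]=4, slow++,fast++
slow=2 fast=5: a[fast]=4=a[slow] dup, fast++
slow=2 fast=6: a[fast]=8≠a[slow]=4 write a[3]=8, slow++,fast++
slow=3 fast=7: a[fast]=8=a[slow] dup, fast++
slow=3 fast=8: a[fast]=8=a[slow] dup, fast++
slow=3 fast=9: a[fast]=9≠a[slow]=8 write a[4]=9, slow++,fast++
slow=4 fast=10: a[fast]=10≠a[slow]=9 write a[5]=10, slow++,fast++
slow=5 fast=11: a[fast]=10=a[slow] dup, fast++
slow=5 fast=12: a[fast]=11≠a[slow]=10 write a[6]=11, slow++,fast++
slow=6 fast=13: a[fast]=12≠a[slow]=11 write a[7]=12, slow++,fast++
slow=7 fast=14: a[fast]=14≠a[slow]=12 write a[8]=14, slow++,fast++
slow=8 fast=15: a[fast]=14=a[slow] dup, fast++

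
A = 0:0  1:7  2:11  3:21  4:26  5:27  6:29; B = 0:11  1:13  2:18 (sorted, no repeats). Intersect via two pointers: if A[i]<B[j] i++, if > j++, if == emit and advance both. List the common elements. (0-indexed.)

intersection = [11]

i=0 j=0: 0<11, i++
i=1 j=0: 7<11, i++
i=2 j=0: 11==11 emit, i++,j++
i=3 j=1: 21>13, j++
i=3 j=2: 21>18, j++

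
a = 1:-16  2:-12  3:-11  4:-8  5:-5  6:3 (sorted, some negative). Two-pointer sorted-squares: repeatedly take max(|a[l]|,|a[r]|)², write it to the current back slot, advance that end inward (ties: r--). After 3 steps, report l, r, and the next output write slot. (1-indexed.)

[1,6] |-16|>|3| out[6]=256 → l++
[2,6] |-12|>|3| out[5]=144 → l++
[3,6] |-11|>|3| out[4]=121 → l++

l=4, r=6, next write slot=3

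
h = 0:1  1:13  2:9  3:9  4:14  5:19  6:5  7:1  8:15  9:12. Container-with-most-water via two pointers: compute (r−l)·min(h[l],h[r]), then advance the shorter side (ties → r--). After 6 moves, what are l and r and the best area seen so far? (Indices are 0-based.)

l=5, r=8, best area=96

[0,9] min(1,12)*9=9 best=9 * → l++
[1,9] min(13,12)*8=96 best=96 * → r--
[1,8] min(13,15)*7=91 best=96 → l++
[2,8] min(9,15)*6=54 best=96 → l++
[3,8] min(9,15)*5=45 best=96 → l++
[4,8] min(14,15)*4=56 best=96 → l++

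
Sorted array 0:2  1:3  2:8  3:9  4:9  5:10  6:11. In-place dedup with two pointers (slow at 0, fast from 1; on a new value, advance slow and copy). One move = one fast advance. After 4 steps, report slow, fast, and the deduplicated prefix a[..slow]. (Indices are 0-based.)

slow=3, fast=5, prefix=[2, 3, 8, 9]

slow=0 fast=1: a[fast]=3≠a[slow]=2 write a[1]=3, slow++,fast++
slow=1 fast=2: a[fast]=8≠a[slow]=3 write a[2]=8, slow++,fast++
slow=2 fast=3: a[fast]=9≠a[slow]=8 write a[3]=9, slow++,fast++
slow=3 fast=4: a[fast]=9=a[slow] dup, fast++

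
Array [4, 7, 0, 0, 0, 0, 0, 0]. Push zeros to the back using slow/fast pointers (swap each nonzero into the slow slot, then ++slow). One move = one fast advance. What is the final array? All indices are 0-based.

(s=0,f=0) a[fast]=4≠0 swap→a[0]=4 → slow++,fast++
(s=1,f=1) a[fast]=7≠0 swap→a[1]=7 → slow++,fast++
(s=2,f=2) a[fast]=0 → fast++
(s=2,f=3) a[fast]=0 → fast++
(s=2,f=4) a[fast]=0 → fast++
(s=2,f=5) a[fast]=0 → fast++
(s=2,f=6) a[fast]=0 → fast++
(s=2,f=7) a[fast]=0 → fast++

[4, 7, 0, 0, 0, 0, 0, 0]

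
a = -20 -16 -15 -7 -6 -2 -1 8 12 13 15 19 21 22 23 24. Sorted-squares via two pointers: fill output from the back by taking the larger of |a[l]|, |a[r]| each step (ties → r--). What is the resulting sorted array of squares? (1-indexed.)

[1, 4, 36, 49, 64, 144, 169, 225, 225, 256, 361, 400, 441, 484, 529, 576]

l=1 r=16: |-20|<=|24| out[16]=576, r--
l=1 r=15: |-20|<=|23| out[15]=529, r--
l=1 r=14: |-20|<=|22| out[14]=484, r--
l=1 r=13: |-20|<=|21| out[13]=441, r--
l=1 r=12: |-20|>|19| out[12]=400, l++
l=2 r=12: |-16|<=|19| out[11]=361, r--
l=2 r=11: |-16|>|15| out[10]=256, l++
l=3 r=11: |-15|<=|15| out[9]=225, r--
l=3 r=10: |-15|>|13| out[8]=225, l++
l=4 r=10: |-7|<=|13| out[7]=169, r--
l=4 r=9: |-7|<=|12| out[6]=144, r--
l=4 r=8: |-7|<=|8| out[5]=64, r--
l=4 r=7: |-7|>|-1| out[4]=49, l++
l=5 r=7: |-6|>|-1| out[3]=36, l++
l=6 r=7: |-2|>|-1| out[2]=4, l++
l=7 r=7: |-1|<=|-1| out[1]=1, r--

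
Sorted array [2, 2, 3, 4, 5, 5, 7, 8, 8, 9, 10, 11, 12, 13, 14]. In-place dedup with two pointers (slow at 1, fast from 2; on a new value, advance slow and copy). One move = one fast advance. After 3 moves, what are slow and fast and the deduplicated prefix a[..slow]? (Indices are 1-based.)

slow=3, fast=5, prefix=[2, 3, 4]

slow=1 fast=2: a[fast]=2=a[slow] dup, fast++
slow=1 fast=3: a[fast]=3≠a[slow]=2 write a[2]=3, slow++,fast++
slow=2 fast=4: a[fast]=4≠a[slow]=3 write a[3]=4, slow++,fast++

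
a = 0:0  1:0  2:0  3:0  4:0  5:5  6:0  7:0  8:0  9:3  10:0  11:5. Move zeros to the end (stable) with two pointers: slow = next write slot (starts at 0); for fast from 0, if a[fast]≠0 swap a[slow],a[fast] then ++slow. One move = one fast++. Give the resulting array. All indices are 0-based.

[5, 3, 5, 0, 0, 0, 0, 0, 0, 0, 0, 0]

(s=0,f=0) a[fast]=0 → fast++
(s=0,f=1) a[fast]=0 → fast++
(s=0,f=2) a[fast]=0 → fast++
(s=0,f=3) a[fast]=0 → fast++
(s=0,f=4) a[fast]=0 → fast++
(s=0,f=5) a[fast]=5≠0 swap→a[0]=5 → slow++,fast++
(s=1,f=6) a[fast]=0 → fast++
(s=1,f=7) a[fast]=0 → fast++
(s=1,f=8) a[fast]=0 → fast++
(s=1,f=9) a[fast]=3≠0 swap→a[1]=3 → slow++,fast++
(s=2,f=10) a[fast]=0 → fast++
(s=2,f=11) a[fast]=5≠0 swap→a[2]=5 → slow++,fast++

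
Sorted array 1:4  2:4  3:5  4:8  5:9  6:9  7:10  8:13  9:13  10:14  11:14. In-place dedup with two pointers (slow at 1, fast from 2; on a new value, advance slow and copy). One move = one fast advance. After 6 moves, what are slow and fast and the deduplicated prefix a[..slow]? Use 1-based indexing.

(s=1,f=2) a[fast]=4=a[slow] dup → fast++
(s=1,f=3) a[fast]=5≠a[slow]=4 write a[2]=5 → slow++,fast++
(s=2,f=4) a[fast]=8≠a[slow]=5 write a[3]=8 → slow++,fast++
(s=3,f=5) a[fast]=9≠a[slow]=8 write a[4]=9 → slow++,fast++
(s=4,f=6) a[fast]=9=a[slow] dup → fast++
(s=4,f=7) a[fast]=10≠a[slow]=9 write a[5]=10 → slow++,fast++

slow=5, fast=8, prefix=[4, 5, 8, 9, 10]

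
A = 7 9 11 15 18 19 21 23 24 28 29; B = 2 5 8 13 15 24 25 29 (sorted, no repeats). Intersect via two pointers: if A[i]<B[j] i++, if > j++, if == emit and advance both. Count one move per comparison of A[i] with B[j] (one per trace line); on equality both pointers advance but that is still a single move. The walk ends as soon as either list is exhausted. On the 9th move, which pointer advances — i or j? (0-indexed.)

i

[i=0,j=0] 7>2 → j++
[i=0,j=1] 7>5 → j++
[i=0,j=2] 7<8 → i++
[i=1,j=2] 9>8 → j++
[i=1,j=3] 9<13 → i++
[i=2,j=3] 11<13 → i++
[i=3,j=3] 15>13 → j++
[i=3,j=4] 15==15 emit → i++,j++
[i=4,j=5] 18<24 → i++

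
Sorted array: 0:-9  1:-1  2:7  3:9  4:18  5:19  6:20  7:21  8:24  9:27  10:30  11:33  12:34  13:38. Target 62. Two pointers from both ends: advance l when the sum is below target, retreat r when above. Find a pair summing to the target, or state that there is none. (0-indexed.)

(24, 38)

l=0 r=13: -9+38=29 <62, l++
l=1 r=13: -1+38=37 <62, l++
l=2 r=13: 7+38=45 <62, l++
l=3 r=13: 9+38=47 <62, l++
l=4 r=13: 18+38=56 <62, l++
l=5 r=13: 19+38=57 <62, l++
l=6 r=13: 20+38=58 <62, l++
l=7 r=13: 21+38=59 <62, l++
l=8 r=13: 24+38=62, found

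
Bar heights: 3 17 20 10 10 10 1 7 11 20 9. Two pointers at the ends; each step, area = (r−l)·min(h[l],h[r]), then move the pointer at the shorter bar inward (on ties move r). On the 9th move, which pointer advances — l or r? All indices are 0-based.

[0,10] min(3,9)*10=30 best=30 * → l++
[1,10] min(17,9)*9=81 best=81 * → r--
[1,9] min(17,20)*8=136 best=136 * → l++
[2,9] min(20,20)*7=140 best=140 * → r--
[2,8] min(20,11)*6=66 best=140 → r--
[2,7] min(20,7)*5=35 best=140 → r--
[2,6] min(20,1)*4=4 best=140 → r--
[2,5] min(20,10)*3=30 best=140 → r--
[2,4] min(20,10)*2=20 best=140 → r--

r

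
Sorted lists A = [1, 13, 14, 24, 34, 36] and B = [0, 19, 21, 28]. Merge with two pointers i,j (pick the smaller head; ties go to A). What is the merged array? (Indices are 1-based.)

[i=1,j=1] A[i]=1>B[j]=0 take 0 → j++
[i=1,j=2] A[i]=1<=B[j]=19 take 1 → i++
[i=2,j=2] A[i]=13<=B[j]=19 take 13 → i++
[i=3,j=2] A[i]=14<=B[j]=19 take 14 → i++
[i=4,j=2] A[i]=24>B[j]=19 take 19 → j++
[i=4,j=3] A[i]=24>B[j]=21 take 21 → j++
[i=4,j=4] A[i]=24<=B[j]=28 take 24 → i++
[i=5,j=4] A[i]=34>B[j]=28 take 28 → j++
[i=5,j=5] B done, take A[i]=34 → i++
[i=6,j=5] B done, take A[i]=36 → i++

[0, 1, 13, 14, 19, 21, 24, 28, 34, 36]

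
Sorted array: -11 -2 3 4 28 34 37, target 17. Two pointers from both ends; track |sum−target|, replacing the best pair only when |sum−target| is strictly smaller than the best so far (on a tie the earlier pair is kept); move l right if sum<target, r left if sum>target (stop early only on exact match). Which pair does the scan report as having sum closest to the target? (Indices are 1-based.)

[1,7] -11+37=26 d=9 * → r--
[1,6] -11+34=23 d=6 * → r--
[1,5] -11+28=17 d=0 * → stop

pair (-11, 28) with sum 17 (|Δ|=0)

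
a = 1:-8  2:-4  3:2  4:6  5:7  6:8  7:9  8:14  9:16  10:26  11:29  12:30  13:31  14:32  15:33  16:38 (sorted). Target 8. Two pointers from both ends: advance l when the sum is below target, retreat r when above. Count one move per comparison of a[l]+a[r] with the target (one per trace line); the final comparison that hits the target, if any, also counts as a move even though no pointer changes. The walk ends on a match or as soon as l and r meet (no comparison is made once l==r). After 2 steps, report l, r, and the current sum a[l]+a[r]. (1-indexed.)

l=1, r=14, sum=24

[1,16] -8+38=30 >8 → r--
[1,15] -8+33=25 >8 → r--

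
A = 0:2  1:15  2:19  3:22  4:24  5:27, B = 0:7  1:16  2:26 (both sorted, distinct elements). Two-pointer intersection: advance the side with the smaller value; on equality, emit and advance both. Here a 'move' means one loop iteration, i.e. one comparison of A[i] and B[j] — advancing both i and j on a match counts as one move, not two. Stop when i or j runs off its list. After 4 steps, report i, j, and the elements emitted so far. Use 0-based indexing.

i=2, j=2, emitted=[]

i=0 j=0: 2<7, i++
i=1 j=0: 15>7, j++
i=1 j=1: 15<16, i++
i=2 j=1: 19>16, j++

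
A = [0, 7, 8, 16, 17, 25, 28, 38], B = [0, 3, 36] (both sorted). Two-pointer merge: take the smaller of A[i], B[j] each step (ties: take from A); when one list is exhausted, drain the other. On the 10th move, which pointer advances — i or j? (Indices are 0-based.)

j

i=0 j=0: A[i]=0<=B[j]=0 take 0, i++
i=1 j=0: A[i]=7>B[j]=0 take 0, j++
i=1 j=1: A[i]=7>B[j]=3 take 3, j++
i=1 j=2: A[i]=7<=B[j]=36 take 7, i++
i=2 j=2: A[i]=8<=B[j]=36 take 8, i++
i=3 j=2: A[i]=16<=B[j]=36 take 16, i++
i=4 j=2: A[i]=17<=B[j]=36 take 17, i++
i=5 j=2: A[i]=25<=B[j]=36 take 25, i++
i=6 j=2: A[i]=28<=B[j]=36 take 28, i++
i=7 j=2: A[i]=38>B[j]=36 take 36, j++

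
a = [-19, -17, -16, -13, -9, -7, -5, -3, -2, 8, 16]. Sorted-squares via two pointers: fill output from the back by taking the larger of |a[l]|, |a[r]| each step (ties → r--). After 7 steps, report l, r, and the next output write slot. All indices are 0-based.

l=5, r=8, next write slot=3

[0,10] |-19|>|16| out[10]=361 → l++
[1,10] |-17|>|16| out[9]=289 → l++
[2,10] |-16|<=|16| out[8]=256 → r--
[2,9] |-16|>|8| out[7]=256 → l++
[3,9] |-13|>|8| out[6]=169 → l++
[4,9] |-9|>|8| out[5]=81 → l++
[5,9] |-7|<=|8| out[4]=64 → r--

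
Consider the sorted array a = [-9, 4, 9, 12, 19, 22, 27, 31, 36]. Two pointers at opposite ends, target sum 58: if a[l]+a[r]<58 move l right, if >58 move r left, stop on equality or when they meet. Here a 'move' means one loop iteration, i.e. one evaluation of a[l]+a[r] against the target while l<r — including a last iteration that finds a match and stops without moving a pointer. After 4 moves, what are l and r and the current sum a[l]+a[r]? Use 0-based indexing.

[0,8] -9+36=27 <58 → l++
[1,8] 4+36=40 <58 → l++
[2,8] 9+36=45 <58 → l++
[3,8] 12+36=48 <58 → l++

l=4, r=8, sum=55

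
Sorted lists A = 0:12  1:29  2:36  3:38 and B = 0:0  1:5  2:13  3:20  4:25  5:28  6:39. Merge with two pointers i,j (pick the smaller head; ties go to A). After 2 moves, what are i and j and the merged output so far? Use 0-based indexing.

[i=0,j=0] A[i]=12>B[j]=0 take 0 → j++
[i=0,j=1] A[i]=12>B[j]=5 take 5 → j++

i=0, j=2, merged so far=[0, 5]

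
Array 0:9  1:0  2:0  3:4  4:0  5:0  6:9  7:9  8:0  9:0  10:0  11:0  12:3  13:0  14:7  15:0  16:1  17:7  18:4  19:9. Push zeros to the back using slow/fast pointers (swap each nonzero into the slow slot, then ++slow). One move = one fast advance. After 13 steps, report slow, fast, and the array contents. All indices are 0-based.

slow=5, fast=13, a=[9, 4, 9, 9, 3, 0, 0, 0, 0, 0, 0, 0, 0, 0, 7, 0, 1, 7, 4, 9]

slow=0 fast=0: a[fast]=9≠0 swap→a[0]=9, slow++,fast++
slow=1 fast=1: a[fast]=0, fast++
slow=1 fast=2: a[fast]=0, fast++
slow=1 fast=3: a[fast]=4≠0 swap→a[1]=4, slow++,fast++
slow=2 fast=4: a[fast]=0, fast++
slow=2 fast=5: a[fast]=0, fast++
slow=2 fast=6: a[fast]=9≠0 swap→a[2]=9, slow++,fast++
slow=3 fast=7: a[fast]=9≠0 swap→a[3]=9, slow++,fast++
slow=4 fast=8: a[fast]=0, fast++
slow=4 fast=9: a[fast]=0, fast++
slow=4 fast=10: a[fast]=0, fast++
slow=4 fast=11: a[fast]=0, fast++
slow=4 fast=12: a[fast]=3≠0 swap→a[4]=3, slow++,fast++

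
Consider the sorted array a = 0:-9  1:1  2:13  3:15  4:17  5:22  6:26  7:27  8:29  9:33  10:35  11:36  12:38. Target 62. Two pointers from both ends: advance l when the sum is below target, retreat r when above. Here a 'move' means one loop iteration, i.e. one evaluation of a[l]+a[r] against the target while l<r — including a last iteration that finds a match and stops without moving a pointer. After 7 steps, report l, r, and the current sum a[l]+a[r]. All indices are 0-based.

l=6, r=11, sum=62

[0,12] -9+38=29 <62 → l++
[1,12] 1+38=39 <62 → l++
[2,12] 13+38=51 <62 → l++
[3,12] 15+38=53 <62 → l++
[4,12] 17+38=55 <62 → l++
[5,12] 22+38=60 <62 → l++
[6,12] 26+38=64 >62 → r--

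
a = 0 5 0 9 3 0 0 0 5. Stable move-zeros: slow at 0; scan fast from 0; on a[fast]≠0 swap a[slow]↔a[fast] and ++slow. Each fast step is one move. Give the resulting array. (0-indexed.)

(s=0,f=0) a[fast]=0 → fast++
(s=0,f=1) a[fast]=5≠0 swap→a[0]=5 → slow++,fast++
(s=1,f=2) a[fast]=0 → fast++
(s=1,f=3) a[fast]=9≠0 swap→a[1]=9 → slow++,fast++
(s=2,f=4) a[fast]=3≠0 swap→a[2]=3 → slow++,fast++
(s=3,f=5) a[fast]=0 → fast++
(s=3,f=6) a[fast]=0 → fast++
(s=3,f=7) a[fast]=0 → fast++
(s=3,f=8) a[fast]=5≠0 swap→a[3]=5 → slow++,fast++

[5, 9, 3, 5, 0, 0, 0, 0, 0]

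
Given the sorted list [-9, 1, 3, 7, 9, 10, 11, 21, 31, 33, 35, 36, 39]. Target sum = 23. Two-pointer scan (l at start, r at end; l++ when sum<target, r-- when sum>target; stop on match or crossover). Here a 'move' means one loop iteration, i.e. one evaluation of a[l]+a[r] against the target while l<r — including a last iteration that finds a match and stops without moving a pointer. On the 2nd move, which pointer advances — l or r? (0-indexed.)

l=0 r=12: -9+39=30 >23, r--
l=0 r=11: -9+36=27 >23, r--

r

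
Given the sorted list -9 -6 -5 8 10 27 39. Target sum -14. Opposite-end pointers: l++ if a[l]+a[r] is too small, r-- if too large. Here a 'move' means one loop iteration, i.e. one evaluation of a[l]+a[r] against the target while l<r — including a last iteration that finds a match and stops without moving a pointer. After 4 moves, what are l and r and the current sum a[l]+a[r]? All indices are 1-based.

l=1, r=3, sum=-14

l=1 r=7: -9+39=30 >-14, r--
l=1 r=6: -9+27=18 >-14, r--
l=1 r=5: -9+10=1 >-14, r--
l=1 r=4: -9+8=-1 >-14, r--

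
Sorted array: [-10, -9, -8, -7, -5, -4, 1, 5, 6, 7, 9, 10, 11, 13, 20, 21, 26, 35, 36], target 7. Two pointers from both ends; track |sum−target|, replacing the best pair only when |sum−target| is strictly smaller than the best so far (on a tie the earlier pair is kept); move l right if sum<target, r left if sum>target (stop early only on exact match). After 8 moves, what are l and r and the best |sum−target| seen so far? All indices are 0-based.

l=3, r=13, best |Δ|=2

l=0 r=18: -10+36=26 d=19 *, r--
l=0 r=17: -10+35=25 d=18 *, r--
l=0 r=16: -10+26=16 d=9 *, r--
l=0 r=15: -10+21=11 d=4 *, r--
l=0 r=14: -10+20=10 d=3 *, r--
l=0 r=13: -10+13=3 d=4, l++
l=1 r=13: -9+13=4 d=3, l++
l=2 r=13: -8+13=5 d=2 *, l++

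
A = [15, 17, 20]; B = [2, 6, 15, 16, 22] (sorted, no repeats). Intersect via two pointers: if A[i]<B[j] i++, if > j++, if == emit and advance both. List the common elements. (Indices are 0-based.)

intersection = [15]

[i=0,j=0] 15>2 → j++
[i=0,j=1] 15>6 → j++
[i=0,j=2] 15==15 emit → i++,j++
[i=1,j=3] 17>16 → j++
[i=1,j=4] 17<22 → i++
[i=2,j=4] 20<22 → i++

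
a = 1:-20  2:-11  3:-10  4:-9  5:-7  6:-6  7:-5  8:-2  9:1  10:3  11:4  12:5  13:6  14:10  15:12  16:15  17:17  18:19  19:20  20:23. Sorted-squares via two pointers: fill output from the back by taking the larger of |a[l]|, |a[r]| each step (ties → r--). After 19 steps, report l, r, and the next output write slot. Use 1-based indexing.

l=9, r=9, next write slot=1

[1,20] |-20|<=|23| out[20]=529 → r--
[1,19] |-20|<=|20| out[19]=400 → r--
[1,18] |-20|>|19| out[18]=400 → l++
[2,18] |-11|<=|19| out[17]=361 → r--
[2,17] |-11|<=|17| out[16]=289 → r--
[2,16] |-11|<=|15| out[15]=225 → r--
[2,15] |-11|<=|12| out[14]=144 → r--
[2,14] |-11|>|10| out[13]=121 → l++
[3,14] |-10|<=|10| out[12]=100 → r--
[3,13] |-10|>|6| out[11]=100 → l++
[4,13] |-9|>|6| out[10]=81 → l++
[5,13] |-7|>|6| out[9]=49 → l++
[6,13] |-6|<=|6| out[8]=36 → r--
[6,12] |-6|>|5| out[7]=36 → l++
[7,12] |-5|<=|5| out[6]=25 → r--
[7,11] |-5|>|4| out[5]=25 → l++
[8,11] |-2|<=|4| out[4]=16 → r--
[8,10] |-2|<=|3| out[3]=9 → r--
[8,9] |-2|>|1| out[2]=4 → l++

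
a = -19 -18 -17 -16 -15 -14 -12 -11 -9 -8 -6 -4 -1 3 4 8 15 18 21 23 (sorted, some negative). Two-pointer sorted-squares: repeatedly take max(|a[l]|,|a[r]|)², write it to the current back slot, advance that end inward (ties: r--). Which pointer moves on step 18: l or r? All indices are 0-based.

l

l=0 r=19: |-19|<=|23| out[19]=529, r--
l=0 r=18: |-19|<=|21| out[18]=441, r--
l=0 r=17: |-19|>|18| out[17]=361, l++
l=1 r=17: |-18|<=|18| out[16]=324, r--
l=1 r=16: |-18|>|15| out[15]=324, l++
l=2 r=16: |-17|>|15| out[14]=289, l++
l=3 r=16: |-16|>|15| out[13]=256, l++
l=4 r=16: |-15|<=|15| out[12]=225, r--
l=4 r=15: |-15|>|8| out[11]=225, l++
l=5 r=15: |-14|>|8| out[10]=196, l++
l=6 r=15: |-12|>|8| out[9]=144, l++
l=7 r=15: |-11|>|8| out[8]=121, l++
l=8 r=15: |-9|>|8| out[7]=81, l++
l=9 r=15: |-8|<=|8| out[6]=64, r--
l=9 r=14: |-8|>|4| out[5]=64, l++
l=10 r=14: |-6|>|4| out[4]=36, l++
l=11 r=14: |-4|<=|4| out[3]=16, r--
l=11 r=13: |-4|>|3| out[2]=16, l++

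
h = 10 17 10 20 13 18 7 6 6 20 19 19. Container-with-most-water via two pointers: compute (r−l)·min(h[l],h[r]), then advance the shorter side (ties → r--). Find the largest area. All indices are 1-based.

max area = 170

[1,12] min(10,19)*11=110 best=110 * → l++
[2,12] min(17,19)*10=170 best=170 * → l++
[3,12] min(10,19)*9=90 best=170 → l++
[4,12] min(20,19)*8=152 best=170 → r--
[4,11] min(20,19)*7=133 best=170 → r--
[4,10] min(20,20)*6=120 best=170 → r--
[4,9] min(20,6)*5=30 best=170 → r--
[4,8] min(20,6)*4=24 best=170 → r--
[4,7] min(20,7)*3=21 best=170 → r--
[4,6] min(20,18)*2=36 best=170 → r--
[4,5] min(20,13)*1=13 best=170 → r--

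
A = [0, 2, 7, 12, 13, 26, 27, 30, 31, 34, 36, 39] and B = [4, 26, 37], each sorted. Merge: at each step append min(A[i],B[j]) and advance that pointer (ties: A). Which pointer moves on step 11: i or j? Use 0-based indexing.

[i=0,j=0] A[i]=0<=B[j]=4 take 0 → i++
[i=1,j=0] A[i]=2<=B[j]=4 take 2 → i++
[i=2,j=0] A[i]=7>B[j]=4 take 4 → j++
[i=2,j=1] A[i]=7<=B[j]=26 take 7 → i++
[i=3,j=1] A[i]=12<=B[j]=26 take 12 → i++
[i=4,j=1] A[i]=13<=B[j]=26 take 13 → i++
[i=5,j=1] A[i]=26<=B[j]=26 take 26 → i++
[i=6,j=1] A[i]=27>B[j]=26 take 26 → j++
[i=6,j=2] A[i]=27<=B[j]=37 take 27 → i++
[i=7,j=2] A[i]=30<=B[j]=37 take 30 → i++
[i=8,j=2] A[i]=31<=B[j]=37 take 31 → i++

i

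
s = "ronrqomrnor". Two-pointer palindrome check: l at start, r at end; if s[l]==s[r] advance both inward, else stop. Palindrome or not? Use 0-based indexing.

l=0 r=10: 'r'=='r', l++,r--
l=1 r=9: 'o'=='o', l++,r--
l=2 r=8: 'n'=='n', l++,r--
l=3 r=7: 'r'=='r', l++,r--
l=4 r=6: 'q'!='m', stop

not a palindrome (mismatch at 4,6)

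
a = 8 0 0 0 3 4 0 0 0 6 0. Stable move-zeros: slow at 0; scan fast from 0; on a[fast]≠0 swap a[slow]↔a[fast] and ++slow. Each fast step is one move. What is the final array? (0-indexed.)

[8, 3, 4, 6, 0, 0, 0, 0, 0, 0, 0]

(s=0,f=0) a[fast]=8≠0 swap→a[0]=8 → slow++,fast++
(s=1,f=1) a[fast]=0 → fast++
(s=1,f=2) a[fast]=0 → fast++
(s=1,f=3) a[fast]=0 → fast++
(s=1,f=4) a[fast]=3≠0 swap→a[1]=3 → slow++,fast++
(s=2,f=5) a[fast]=4≠0 swap→a[2]=4 → slow++,fast++
(s=3,f=6) a[fast]=0 → fast++
(s=3,f=7) a[fast]=0 → fast++
(s=3,f=8) a[fast]=0 → fast++
(s=3,f=9) a[fast]=6≠0 swap→a[3]=6 → slow++,fast++
(s=4,f=10) a[fast]=0 → fast++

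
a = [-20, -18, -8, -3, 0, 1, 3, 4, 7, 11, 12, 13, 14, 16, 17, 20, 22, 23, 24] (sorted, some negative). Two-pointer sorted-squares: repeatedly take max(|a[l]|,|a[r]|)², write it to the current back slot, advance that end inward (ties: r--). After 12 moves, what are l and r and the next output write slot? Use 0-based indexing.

l=2, r=8, next write slot=6

l=0 r=18: |-20|<=|24| out[18]=576, r--
l=0 r=17: |-20|<=|23| out[17]=529, r--
l=0 r=16: |-20|<=|22| out[16]=484, r--
l=0 r=15: |-20|<=|20| out[15]=400, r--
l=0 r=14: |-20|>|17| out[14]=400, l++
l=1 r=14: |-18|>|17| out[13]=324, l++
l=2 r=14: |-8|<=|17| out[12]=289, r--
l=2 r=13: |-8|<=|16| out[11]=256, r--
l=2 r=12: |-8|<=|14| out[10]=196, r--
l=2 r=11: |-8|<=|13| out[9]=169, r--
l=2 r=10: |-8|<=|12| out[8]=144, r--
l=2 r=9: |-8|<=|11| out[7]=121, r--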